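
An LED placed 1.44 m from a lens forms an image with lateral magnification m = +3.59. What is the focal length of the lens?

m = −d_i/d_o ⇒ d_i = −m·d_o = −(+3.59)·(1.44) = -5.170 m.
1/f = 1/d_o + 1/d_i = 1/(1.44) + 1/(-5.170) = 0.5010, so f = 2.00 m.
Since f is positive, the lens is converging.

f = 2.00 m (converging)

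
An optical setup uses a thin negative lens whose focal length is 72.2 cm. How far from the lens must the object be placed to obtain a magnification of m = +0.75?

24.1 cm

For a negative lens, f = -72.2 cm.
m = −d_i/d_o ⇒ d_i = −m·d_o.
1/f = 1/d_o + 1/d_i = 1/d_o − 1/(m·d_o) = (1 − 1/m)/d_o, so d_o = f(1 − 1/m) = (-72.20)(1 − 1/(+0.75)) = 24.1 cm.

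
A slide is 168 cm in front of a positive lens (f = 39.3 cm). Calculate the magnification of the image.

1/d_i = 1/f − 1/d_o = 1/(39.30) − 1/(168) = 0.01949, so d_i = 51.30 cm.
m = −d_i/d_o = −(51.30)/(168) = -0.305.
The image is real, inverted and reduced, on the far side of the lens.

m = -0.305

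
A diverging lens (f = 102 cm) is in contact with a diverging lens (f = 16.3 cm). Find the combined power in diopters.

P = -7.12 D

P₁ = 1/f₁ = 1/(-1.02 m) = -0.9804 D; P₂ = 1/f₂ = 1/(-0.163 m) = -6.135 D.
For thin lenses in contact, P = P₁ + P₂ = (-0.9804) + (-6.135) = -7.12 D.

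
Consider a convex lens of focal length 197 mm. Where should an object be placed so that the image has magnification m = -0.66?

495 mm

m = −d_i/d_o ⇒ d_i = −m·d_o.
1/f = 1/d_o + 1/d_i = 1/d_o − 1/(m·d_o) = (1 − 1/m)/d_o, so d_o = f(1 − 1/m) = (197.0)(1 − 1/(-0.66)) = 495 mm.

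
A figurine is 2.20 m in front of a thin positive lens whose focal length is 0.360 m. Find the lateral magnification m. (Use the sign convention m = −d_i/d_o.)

1/d_i = 1/f − 1/d_o = 1/(0.3600) − 1/(2.20) = 2.323, so d_i = 0.4304 m.
m = −d_i/d_o = −(0.4304)/(2.20) = -0.196.
The image is real, inverted and reduced, on the far side of the lens.

m = -0.196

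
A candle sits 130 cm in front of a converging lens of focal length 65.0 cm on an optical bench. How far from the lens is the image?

130 cm

Lens equation: 1/s_i = 1/f − 1/s_o = 1/(65.00) − 1/(130) = 0.01538 − 0.007692 = 0.007692, so s_i = 130 cm.
The image is real, inverted and same size, on the far side of the lens.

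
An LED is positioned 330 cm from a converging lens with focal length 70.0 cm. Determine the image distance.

88.8 cm

Lens equation: 1/v = 1/f − 1/u = 1/(70.00) − 1/(330) = 0.01429 − 0.003030 = 0.01126, so v = 88.8 cm.
The image is real, inverted and reduced, on the far side of the lens.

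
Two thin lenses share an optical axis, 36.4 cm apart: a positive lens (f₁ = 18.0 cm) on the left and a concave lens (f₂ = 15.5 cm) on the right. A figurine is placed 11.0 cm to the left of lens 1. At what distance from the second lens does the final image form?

12.5 cm

Lens 1: 1/d_i1 = 1/f₁ − 1/d_o1 = 1/(18.0) − 1/(11.0) = -0.03535, so d_i1 = -28.29 cm.
The intermediate image is 28.29 cm to the left of lens 1 (virtual), which is 36.4 − (-28.29) = 64.69 cm to the left of lens 2, so d_o2 = +64.69 cm.
Lens 2 is diverging, so f₂ = −15.5 cm.
Lens 2: 1/d_i2 = 1/f₂ − 1/d_o2 = 1/(-15.5) − 1/(64.69) = -0.07997, so d_i2 = -12.5 cm.
The final image is virtual, 12.5 cm to the left of lens 2 (overall magnification ≈ 0.50).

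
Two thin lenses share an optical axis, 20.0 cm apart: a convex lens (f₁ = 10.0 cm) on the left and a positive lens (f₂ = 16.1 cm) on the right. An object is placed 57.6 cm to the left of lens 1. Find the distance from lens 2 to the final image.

Lens 1: 1/d_i1 = 1/f₁ − 1/d_o1 = 1/(10.0) − 1/(57.6) = 0.08264, so d_i1 = 12.10 cm.
The intermediate image is 12.10 cm to the right of lens 1, which is 20.0 − (12.10) = 7.900 cm to the left of lens 2, so d_o2 = +7.900 cm.
Lens 2: 1/d_i2 = 1/f₂ − 1/d_o2 = 1/(16.1) − 1/(7.900) = -0.06447, so d_i2 = -15.5 cm.
The final image is virtual, 15.5 cm to the left of lens 2 (overall magnification ≈ -0.41).

15.5 cm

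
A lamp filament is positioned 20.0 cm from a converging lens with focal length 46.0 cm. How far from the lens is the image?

35.4 cm

Lens equation: 1/q = 1/f − 1/p = 1/(46.00) − 1/(20.0) = 0.02174 − 0.05000 = -0.02826, so q = -35.4 cm.
The image is virtual, upright and enlarged, on the same side as the object.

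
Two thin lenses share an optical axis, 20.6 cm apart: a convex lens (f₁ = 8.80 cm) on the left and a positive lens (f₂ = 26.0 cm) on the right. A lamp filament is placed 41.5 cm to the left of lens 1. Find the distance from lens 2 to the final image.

14.8 cm

Lens 1: 1/d_i1 = 1/f₁ − 1/d_o1 = 1/(8.80) − 1/(41.5) = 0.08954, so d_i1 = 11.17 cm.
The intermediate image is 11.17 cm to the right of lens 1, which is 20.6 − (11.17) = 9.430 cm to the left of lens 2, so d_o2 = +9.430 cm.
Lens 2: 1/d_i2 = 1/f₂ − 1/d_o2 = 1/(26.0) − 1/(9.430) = -0.06758, so d_i2 = -14.8 cm.
The final image is virtual, 14.8 cm to the left of lens 2 (overall magnification ≈ -0.42).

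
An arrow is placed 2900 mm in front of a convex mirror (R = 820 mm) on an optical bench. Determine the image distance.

359 mm

f = R/2 = 820/2 = 410.0 mm; for a convex mirror, f = -410.0 mm.
Mirror equation: 1/q = 1/f − 1/p = 1/(-410.0) − 1/(2900) = -0.002439 − 0.0003448 = -0.002784, so q = -359 mm.
The image is virtual, upright and reduced, behind the mirror.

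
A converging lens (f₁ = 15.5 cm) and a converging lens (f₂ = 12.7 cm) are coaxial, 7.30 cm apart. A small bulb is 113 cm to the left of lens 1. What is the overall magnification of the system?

Lens 1: 1/d_i1 = 1/(15.5) − 1/(113) = 0.05567, so d_i1 = 17.96 cm; m₁ = −d_i1/d_o1 = -0.1589.
d_o2 = 7.30 − (17.96) = -10.66 cm (virtual object).
Lens 2: 1/d_i2 = 1/(12.7) − 1/(-10.66) = 0.1725, so d_i2 = 5.795 cm; m₂ = −d_i2/d_o2 = +0.5437.
m = m₁·m₂ = (-0.1589)(+0.5437) = -0.0864.

m = -0.0864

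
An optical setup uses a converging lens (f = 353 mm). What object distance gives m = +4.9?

281 mm

m = −d_i/d_o ⇒ d_i = −m·d_o.
1/f = 1/d_o + 1/d_i = 1/d_o − 1/(m·d_o) = (1 − 1/m)/d_o, so d_o = f(1 − 1/m) = (353.0)(1 − 1/(+4.9)) = 281 mm.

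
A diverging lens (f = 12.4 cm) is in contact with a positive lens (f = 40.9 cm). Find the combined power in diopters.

P₁ = 1/f₁ = 1/(-0.124 m) = -8.065 D; P₂ = 1/f₂ = 1/(0.409 m) = +2.445 D.
For thin lenses in contact, P = P₁ + P₂ = (-8.065) + (+2.445) = -5.62 D.

P = -5.62 D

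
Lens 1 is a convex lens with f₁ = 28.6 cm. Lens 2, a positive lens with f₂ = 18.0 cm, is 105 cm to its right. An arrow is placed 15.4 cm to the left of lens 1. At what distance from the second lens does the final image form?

Lens 1: 1/d_i1 = 1/f₁ − 1/d_o1 = 1/(28.6) − 1/(15.4) = -0.02997, so d_i1 = -33.37 cm.
The intermediate image is 33.37 cm to the left of lens 1 (virtual), which is 105 − (-33.37) = 138.4 cm to the left of lens 2, so d_o2 = +138.4 cm.
Lens 2: 1/d_i2 = 1/f₂ − 1/d_o2 = 1/(18.0) − 1/(138.4) = 0.04833, so d_i2 = 20.7 cm.
The final image is real, 20.7 cm to the right of lens 2 (overall magnification ≈ -0.32).

20.7 cm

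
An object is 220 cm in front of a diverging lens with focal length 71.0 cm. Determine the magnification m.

m = +0.244

For a diverging lens, f = -71.0 cm.
1/d_i = 1/f − 1/d_o = 1/(-71.00) − 1/(220) = -0.01863, so d_i = -53.68 cm.
m = −d_i/d_o = −(-53.68)/(220) = +0.244.
The image is virtual, upright and reduced, on the same side as the object.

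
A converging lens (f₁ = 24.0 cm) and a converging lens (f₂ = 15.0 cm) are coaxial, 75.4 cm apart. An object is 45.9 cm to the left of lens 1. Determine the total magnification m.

Lens 1: 1/d_i1 = 1/(24.0) − 1/(45.9) = 0.01988, so d_i1 = 50.30 cm; m₁ = −d_i1/d_o1 = -1.096.
d_o2 = 75.4 − (50.30) = 25.10 cm.
Lens 2: 1/d_i2 = 1/(15.0) − 1/(25.10) = 0.02683, so d_i2 = 37.28 cm; m₂ = −d_i2/d_o2 = -1.485.
m = m₁·m₂ = (-1.096)(-1.485) = +1.63.

m = +1.63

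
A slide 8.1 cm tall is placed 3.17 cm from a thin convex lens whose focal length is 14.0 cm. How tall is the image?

1/d_i = 1/f − 1/d_o = 1/(14.00) − 1/(3.17) = -0.2440, so d_i = -4.098 cm.
m = −d_i/d_o = +1.293.
|h_i| = |m|·h_o = 1.293 × 8.1 = 10.5 cm. The image is virtual, upright and enlarged, on the same side as the object.

10.5 cm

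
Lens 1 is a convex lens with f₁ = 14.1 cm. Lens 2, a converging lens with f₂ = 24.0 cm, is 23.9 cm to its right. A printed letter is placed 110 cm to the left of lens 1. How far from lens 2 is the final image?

11.4 cm

Lens 1: 1/d_i1 = 1/f₁ − 1/d_o1 = 1/(14.1) − 1/(110) = 0.06183, so d_i1 = 16.17 cm.
The intermediate image is 16.17 cm to the right of lens 1, which is 23.9 − (16.17) = 7.730 cm to the left of lens 2, so d_o2 = +7.730 cm.
Lens 2: 1/d_i2 = 1/f₂ − 1/d_o2 = 1/(24.0) − 1/(7.730) = -0.08770, so d_i2 = -11.4 cm.
The final image is virtual, 11.4 cm to the left of lens 2 (overall magnification ≈ -0.22).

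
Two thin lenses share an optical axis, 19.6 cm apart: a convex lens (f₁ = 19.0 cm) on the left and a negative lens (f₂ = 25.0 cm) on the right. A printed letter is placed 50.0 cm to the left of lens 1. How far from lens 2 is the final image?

19.8 cm

Lens 1: 1/d_i1 = 1/f₁ − 1/d_o1 = 1/(19.0) − 1/(50.0) = 0.03263, so d_i1 = 30.65 cm.
The intermediate image is 30.65 cm to the right of lens 1, which lies 11.05 cm to the right of lens 2 — a virtual object — so d_o2 = −11.05 cm.
Lens 2 is diverging, so f₂ = −25.0 cm.
Lens 2: 1/d_i2 = 1/f₂ − 1/d_o2 = 1/(-25.0) − 1/(-11.05) = 0.05050, so d_i2 = 19.8 cm.
The final image is real, 19.8 cm to the right of lens 2 (overall magnification ≈ -1.1).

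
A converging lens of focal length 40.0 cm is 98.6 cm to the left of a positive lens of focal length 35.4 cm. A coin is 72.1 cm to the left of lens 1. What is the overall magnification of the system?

Lens 1: 1/d_i1 = 1/(40.0) − 1/(72.1) = 0.01113, so d_i1 = 89.84 cm; m₁ = −d_i1/d_o1 = -1.246.
d_o2 = 98.6 − (89.84) = 8.760 cm.
Lens 2: 1/d_i2 = 1/(35.4) − 1/(8.760) = -0.08591, so d_i2 = -11.64 cm; m₂ = −d_i2/d_o2 = +1.329.
m = m₁·m₂ = (-1.246)(+1.329) = -1.66.

m = -1.66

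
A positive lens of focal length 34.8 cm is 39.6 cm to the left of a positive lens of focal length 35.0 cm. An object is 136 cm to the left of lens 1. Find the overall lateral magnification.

Lens 1: 1/d_i1 = 1/(34.8) − 1/(136) = 0.02138, so d_i1 = 46.77 cm; m₁ = −d_i1/d_o1 = -0.3439.
d_o2 = 39.6 − (46.77) = -7.170 cm (virtual object).
Lens 2: 1/d_i2 = 1/(35.0) − 1/(-7.170) = 0.1680, so d_i2 = 5.951 cm; m₂ = −d_i2/d_o2 = +0.8300.
m = m₁·m₂ = (-0.3439)(+0.8300) = -0.285.

m = -0.285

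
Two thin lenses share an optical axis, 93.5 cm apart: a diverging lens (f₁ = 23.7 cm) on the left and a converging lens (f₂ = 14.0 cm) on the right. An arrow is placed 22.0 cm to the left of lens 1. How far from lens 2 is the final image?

Lens 1 is diverging, so f₁ = −23.7 cm.
Lens 1: 1/d_i1 = 1/f₁ − 1/d_o1 = 1/(-23.7) − 1/(22.0) = -0.08765, so d_i1 = -11.41 cm.
The intermediate image is 11.41 cm to the left of lens 1 (virtual), which is 93.5 − (-11.41) = 104.9 cm to the left of lens 2, so d_o2 = +104.9 cm.
Lens 2: 1/d_i2 = 1/f₂ − 1/d_o2 = 1/(14.0) − 1/(104.9) = 0.06190, so d_i2 = 16.2 cm.
The final image is real, 16.2 cm to the right of lens 2 (overall magnification ≈ -0.080).

16.2 cm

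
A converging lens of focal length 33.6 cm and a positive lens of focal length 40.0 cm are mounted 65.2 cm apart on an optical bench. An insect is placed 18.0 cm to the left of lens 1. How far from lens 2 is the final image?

Lens 1: 1/d_i1 = 1/f₁ − 1/d_o1 = 1/(33.6) − 1/(18.0) = -0.02579, so d_i1 = -38.77 cm.
The intermediate image is 38.77 cm to the left of lens 1 (virtual), which is 65.2 − (-38.77) = 104.0 cm to the left of lens 2, so d_o2 = +104.0 cm.
Lens 2: 1/d_i2 = 1/f₂ − 1/d_o2 = 1/(40.0) − 1/(104.0) = 0.01538, so d_i2 = 65.0 cm.
The final image is real, 65.0 cm to the right of lens 2 (overall magnification ≈ -1.3).

65.0 cm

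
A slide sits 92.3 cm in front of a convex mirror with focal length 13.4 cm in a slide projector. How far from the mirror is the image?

For a convex mirror, f = -13.4 cm.
Mirror equation: 1/d_i = 1/f − 1/d_o = 1/(-13.40) − 1/(92.3) = -0.07463 − 0.01083 = -0.08546, so d_i = -11.7 cm.
The image is virtual, upright and reduced, behind the mirror.

11.7 cm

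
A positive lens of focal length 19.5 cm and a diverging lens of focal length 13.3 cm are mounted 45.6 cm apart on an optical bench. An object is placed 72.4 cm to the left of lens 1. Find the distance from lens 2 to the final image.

7.81 cm

Lens 1: 1/d_i1 = 1/f₁ − 1/d_o1 = 1/(19.5) − 1/(72.4) = 0.03747, so d_i1 = 26.69 cm.
The intermediate image is 26.69 cm to the right of lens 1, which is 45.6 − (26.69) = 18.91 cm to the left of lens 2, so d_o2 = +18.91 cm.
Lens 2 is diverging, so f₂ = −13.3 cm.
Lens 2: 1/d_i2 = 1/f₂ − 1/d_o2 = 1/(-13.3) − 1/(18.91) = -0.1281, so d_i2 = -7.81 cm.
The final image is virtual, 7.81 cm to the left of lens 2 (overall magnification ≈ -0.15).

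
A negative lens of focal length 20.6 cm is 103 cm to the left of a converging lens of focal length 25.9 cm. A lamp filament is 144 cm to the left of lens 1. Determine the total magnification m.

m = -0.0341

f₁ = −20.6 cm (diverging).
Lens 1: 1/d_i1 = 1/(-20.6) − 1/(144) = -0.05549, so d_i1 = -18.02 cm; m₁ = −d_i1/d_o1 = +0.1251.
d_o2 = 103 − (-18.02) = 121.0 cm.
Lens 2: 1/d_i2 = 1/(25.9) − 1/(121.0) = 0.03035, so d_i2 = 32.95 cm; m₂ = −d_i2/d_o2 = -0.2723.
m = m₁·m₂ = (+0.1251)(-0.2723) = -0.0341.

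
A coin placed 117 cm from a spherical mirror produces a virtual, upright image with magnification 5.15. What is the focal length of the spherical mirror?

f = 145 cm (concave)

m = −d_i/d_o ⇒ d_i = −m·d_o = −(+5.15)·(117) = -602.6 cm.
1/f = 1/d_o + 1/d_i = 1/(117) + 1/(-602.6) = 0.006888, so f = 145 cm.
Since f is positive, the spherical mirror is concave.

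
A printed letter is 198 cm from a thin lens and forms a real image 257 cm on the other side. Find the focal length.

f = 112 cm (converging)

Real image ⇒ d_i = +257 cm.
1/f = 1/d_o + 1/d_i = 1/(198) + 1/(257) = 0.008942, so f = 112 cm.
Since f is positive, the thin lens is converging.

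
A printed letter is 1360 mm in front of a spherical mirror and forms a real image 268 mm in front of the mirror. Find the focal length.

Real image ⇒ d_i = +268 mm.
1/f = 1/d_o + 1/d_i = 1/(1360) + 1/(268) = 0.004467, so f = 224 mm.
Since f is positive, the spherical mirror is concave.

f = 224 mm (concave)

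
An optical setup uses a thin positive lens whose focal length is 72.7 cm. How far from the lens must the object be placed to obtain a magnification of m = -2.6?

m = −d_i/d_o ⇒ d_i = −m·d_o.
1/f = 1/d_o + 1/d_i = 1/d_o − 1/(m·d_o) = (1 − 1/m)/d_o, so d_o = f(1 − 1/m) = (72.70)(1 − 1/(-2.6)) = 101 cm.

101 cm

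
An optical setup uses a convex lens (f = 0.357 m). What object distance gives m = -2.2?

m = −d_i/d_o ⇒ d_i = −m·d_o.
1/f = 1/d_o + 1/d_i = 1/d_o − 1/(m·d_o) = (1 − 1/m)/d_o, so d_o = f(1 − 1/m) = (0.3570)(1 − 1/(-2.2)) = 0.519 m.

0.519 m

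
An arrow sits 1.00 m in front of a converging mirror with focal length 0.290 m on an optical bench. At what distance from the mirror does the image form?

Mirror equation: 1/v = 1/f − 1/u = 1/(0.2900) − 1/(1.00) = 3.448 − 1.000 = 2.448, so v = 0.408 m.
The image is real, inverted and reduced, in front of the mirror.

0.408 m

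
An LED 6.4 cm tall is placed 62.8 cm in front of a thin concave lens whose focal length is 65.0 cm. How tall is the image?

For a concave lens, f = -65.0 cm.
1/d_i = 1/f − 1/d_o = 1/(-65.00) − 1/(62.8) = -0.03131, so d_i = -31.94 cm.
m = −d_i/d_o = +0.5086.
|h_i| = |m|·h_o = 0.5086 × 6.4 = 3.26 cm. The image is virtual, upright and reduced, on the same side as the object.

3.26 cm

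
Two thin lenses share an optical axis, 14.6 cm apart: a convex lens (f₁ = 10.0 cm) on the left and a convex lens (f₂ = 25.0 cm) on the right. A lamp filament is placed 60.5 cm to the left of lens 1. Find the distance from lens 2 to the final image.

2.93 cm

Lens 1: 1/d_i1 = 1/f₁ − 1/d_o1 = 1/(10.0) − 1/(60.5) = 0.08347, so d_i1 = 11.98 cm.
The intermediate image is 11.98 cm to the right of lens 1, which is 14.6 − (11.98) = 2.620 cm to the left of lens 2, so d_o2 = +2.620 cm.
Lens 2: 1/d_i2 = 1/f₂ − 1/d_o2 = 1/(25.0) − 1/(2.620) = -0.3417, so d_i2 = -2.93 cm.
The final image is virtual, 2.93 cm to the left of lens 2 (overall magnification ≈ -0.22).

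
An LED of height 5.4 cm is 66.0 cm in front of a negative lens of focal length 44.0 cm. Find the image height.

2.16 cm

For a negative lens, f = -44.0 cm.
1/d_i = 1/f − 1/d_o = 1/(-44.00) − 1/(66.0) = -0.03788, so d_i = -26.40 cm.
m = −d_i/d_o = +0.4000.
|h_i| = |m|·h_o = 0.4000 × 5.4 = 2.16 cm. The image is virtual, upright and reduced, on the same side as the object.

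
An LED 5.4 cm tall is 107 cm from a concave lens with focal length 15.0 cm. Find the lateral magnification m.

For a concave lens, f = -15.0 cm.
1/d_i = 1/f − 1/d_o = 1/(-15.00) − 1/(107) = -0.07601, so d_i = -13.16 cm.
m = −d_i/d_o = −(-13.16)/(107) = +0.123.
The image is virtual, upright and reduced, on the same side as the object.

m = +0.123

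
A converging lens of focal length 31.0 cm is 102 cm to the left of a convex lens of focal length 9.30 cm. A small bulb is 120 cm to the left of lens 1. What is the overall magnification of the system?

Lens 1: 1/d_i1 = 1/(31.0) − 1/(120) = 0.02392, so d_i1 = 41.80 cm; m₁ = −d_i1/d_o1 = -0.3483.
d_o2 = 102 − (41.80) = 60.20 cm.
Lens 2: 1/d_i2 = 1/(9.30) − 1/(60.20) = 0.09092, so d_i2 = 11.00 cm; m₂ = −d_i2/d_o2 = -0.1827.
m = m₁·m₂ = (-0.3483)(-0.1827) = +0.0636.

m = +0.0636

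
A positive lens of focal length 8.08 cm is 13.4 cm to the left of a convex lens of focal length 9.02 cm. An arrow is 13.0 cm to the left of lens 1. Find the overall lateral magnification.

m = -0.873

Lens 1: 1/d_i1 = 1/(8.08) − 1/(13.0) = 0.04684, so d_i1 = 21.35 cm; m₁ = −d_i1/d_o1 = -1.642.
d_o2 = 13.4 − (21.35) = -7.950 cm (virtual object).
Lens 2: 1/d_i2 = 1/(9.02) − 1/(-7.950) = 0.2367, so d_i2 = 4.226 cm; m₂ = −d_i2/d_o2 = +0.5315.
m = m₁·m₂ = (-1.642)(+0.5315) = -0.873.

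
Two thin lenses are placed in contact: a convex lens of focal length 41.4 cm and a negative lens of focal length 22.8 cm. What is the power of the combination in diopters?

P₁ = 1/f₁ = 1/(0.414 m) = +2.415 D; P₂ = 1/f₂ = 1/(-0.228 m) = -4.386 D.
For thin lenses in contact, P = P₁ + P₂ = (+2.415) + (-4.386) = -1.97 D.

P = -1.97 D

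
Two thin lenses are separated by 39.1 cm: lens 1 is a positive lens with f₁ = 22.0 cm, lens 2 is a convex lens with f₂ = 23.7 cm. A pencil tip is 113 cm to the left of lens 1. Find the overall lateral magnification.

Lens 1: 1/d_i1 = 1/(22.0) − 1/(113) = 0.03660, so d_i1 = 27.32 cm; m₁ = −d_i1/d_o1 = -0.2418.
d_o2 = 39.1 − (27.32) = 11.78 cm.
Lens 2: 1/d_i2 = 1/(23.7) − 1/(11.78) = -0.04270, so d_i2 = -23.42 cm; m₂ = −d_i2/d_o2 = +1.988.
m = m₁·m₂ = (-0.2418)(+1.988) = -0.481.

m = -0.481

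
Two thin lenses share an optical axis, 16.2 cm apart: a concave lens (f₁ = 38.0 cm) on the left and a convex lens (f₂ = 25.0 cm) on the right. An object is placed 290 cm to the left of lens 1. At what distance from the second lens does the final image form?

Lens 1 is diverging, so f₁ = −38.0 cm.
Lens 1: 1/d_i1 = 1/f₁ − 1/d_o1 = 1/(-38.0) − 1/(290) = -0.02976, so d_i1 = -33.60 cm.
The intermediate image is 33.60 cm to the left of lens 1 (virtual), which is 16.2 − (-33.60) = 49.80 cm to the left of lens 2, so d_o2 = +49.80 cm.
Lens 2: 1/d_i2 = 1/f₂ − 1/d_o2 = 1/(25.0) − 1/(49.80) = 0.01992, so d_i2 = 50.2 cm.
The final image is real, 50.2 cm to the right of lens 2 (overall magnification ≈ -0.12).

50.2 cm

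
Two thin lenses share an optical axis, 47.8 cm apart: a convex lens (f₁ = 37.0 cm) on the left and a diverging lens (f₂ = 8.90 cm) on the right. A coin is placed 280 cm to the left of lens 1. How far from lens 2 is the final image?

Lens 1: 1/d_i1 = 1/f₁ − 1/d_o1 = 1/(37.0) − 1/(280) = 0.02346, so d_i1 = 42.63 cm.
The intermediate image is 42.63 cm to the right of lens 1, which is 47.8 − (42.63) = 5.170 cm to the left of lens 2, so d_o2 = +5.170 cm.
Lens 2 is diverging, so f₂ = −8.90 cm.
Lens 2: 1/d_i2 = 1/f₂ − 1/d_o2 = 1/(-8.90) − 1/(5.170) = -0.3058, so d_i2 = -3.27 cm.
The final image is virtual, 3.27 cm to the left of lens 2 (overall magnification ≈ -0.096).

3.27 cm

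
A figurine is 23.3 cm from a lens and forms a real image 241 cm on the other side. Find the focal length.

Real image ⇒ d_i = +241 cm.
1/f = 1/d_o + 1/d_i = 1/(23.3) + 1/(241) = 0.04707, so f = 21.2 cm.
Since f is positive, the lens is converging.

f = 21.2 cm (converging)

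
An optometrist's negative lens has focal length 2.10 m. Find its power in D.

P = -0.476 D

For a negative lens, f = −2.10 m.
P = 1/f = 1/(-2.10 m) = -0.476 D.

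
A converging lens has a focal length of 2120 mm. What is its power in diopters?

P = +0.472 D

f = 212 cm = 2.12 m.
P = 1/f = 1/(2.12 m) = +0.472 D.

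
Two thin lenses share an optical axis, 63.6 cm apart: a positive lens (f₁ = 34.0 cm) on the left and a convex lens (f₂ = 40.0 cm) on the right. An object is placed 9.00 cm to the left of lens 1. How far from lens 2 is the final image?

84.6 cm

Lens 1: 1/d_i1 = 1/f₁ − 1/d_o1 = 1/(34.0) − 1/(9.00) = -0.08170, so d_i1 = -12.24 cm.
The intermediate image is 12.24 cm to the left of lens 1 (virtual), which is 63.6 − (-12.24) = 75.84 cm to the left of lens 2, so d_o2 = +75.84 cm.
Lens 2: 1/d_i2 = 1/f₂ − 1/d_o2 = 1/(40.0) − 1/(75.84) = 0.01181, so d_i2 = 84.6 cm.
The final image is real, 84.6 cm to the right of lens 2 (overall magnification ≈ -1.5).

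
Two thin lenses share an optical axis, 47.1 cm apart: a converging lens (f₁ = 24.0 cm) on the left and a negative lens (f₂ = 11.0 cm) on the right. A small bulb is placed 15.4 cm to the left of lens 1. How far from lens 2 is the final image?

Lens 1: 1/d_i1 = 1/f₁ − 1/d_o1 = 1/(24.0) − 1/(15.4) = -0.02327, so d_i1 = -42.98 cm.
The intermediate image is 42.98 cm to the left of lens 1 (virtual), which is 47.1 − (-42.98) = 90.08 cm to the left of lens 2, so d_o2 = +90.08 cm.
Lens 2 is diverging, so f₂ = −11.0 cm.
Lens 2: 1/d_i2 = 1/f₂ − 1/d_o2 = 1/(-11.0) − 1/(90.08) = -0.1020, so d_i2 = -9.80 cm.
The final image is virtual, 9.80 cm to the left of lens 2 (overall magnification ≈ 0.30).

9.80 cm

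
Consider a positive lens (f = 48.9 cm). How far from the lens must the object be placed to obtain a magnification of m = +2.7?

m = −d_i/d_o ⇒ d_i = −m·d_o.
1/f = 1/d_o + 1/d_i = 1/d_o − 1/(m·d_o) = (1 − 1/m)/d_o, so d_o = f(1 − 1/m) = (48.90)(1 − 1/(+2.7)) = 30.8 cm.

30.8 cm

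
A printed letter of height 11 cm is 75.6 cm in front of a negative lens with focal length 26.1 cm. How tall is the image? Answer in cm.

For a negative lens, f = -26.1 cm.
1/d_i = 1/f − 1/d_o = 1/(-26.10) − 1/(75.6) = -0.05154, so d_i = -19.40 cm.
m = −d_i/d_o = +0.2566.
|h_i| = |m|·h_o = 0.2566 × 11 = 2.82 cm. The image is virtual, upright and reduced, on the same side as the object.

2.82 cm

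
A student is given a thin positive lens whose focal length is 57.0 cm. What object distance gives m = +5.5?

m = −d_i/d_o ⇒ d_i = −m·d_o.
1/f = 1/d_o + 1/d_i = 1/d_o − 1/(m·d_o) = (1 − 1/m)/d_o, so d_o = f(1 − 1/m) = (57.00)(1 − 1/(+5.5)) = 46.6 cm.

46.6 cm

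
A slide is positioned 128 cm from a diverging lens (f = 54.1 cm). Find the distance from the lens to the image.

For a diverging lens, f = -54.1 cm.
Lens equation: 1/v = 1/f − 1/u = 1/(-54.10) − 1/(128) = -0.01848 − 0.007812 = -0.02630, so v = -38.0 cm.
The image is virtual, upright and reduced, on the same side as the object.

38.0 cm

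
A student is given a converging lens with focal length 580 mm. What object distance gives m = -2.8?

787 mm

m = −d_i/d_o ⇒ d_i = −m·d_o.
1/f = 1/d_o + 1/d_i = 1/d_o − 1/(m·d_o) = (1 − 1/m)/d_o, so d_o = f(1 − 1/m) = (580.0)(1 − 1/(-2.8)) = 787 mm.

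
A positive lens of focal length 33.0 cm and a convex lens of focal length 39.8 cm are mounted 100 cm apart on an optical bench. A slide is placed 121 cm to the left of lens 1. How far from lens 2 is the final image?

147 cm

Lens 1: 1/d_i1 = 1/f₁ − 1/d_o1 = 1/(33.0) − 1/(121) = 0.02204, so d_i1 = 45.38 cm.
The intermediate image is 45.38 cm to the right of lens 1, which is 100 − (45.38) = 54.62 cm to the left of lens 2, so d_o2 = +54.62 cm.
Lens 2: 1/d_i2 = 1/f₂ − 1/d_o2 = 1/(39.8) − 1/(54.62) = 0.006817, so d_i2 = 147 cm.
The final image is real, 147 cm to the right of lens 2 (overall magnification ≈ 1.0).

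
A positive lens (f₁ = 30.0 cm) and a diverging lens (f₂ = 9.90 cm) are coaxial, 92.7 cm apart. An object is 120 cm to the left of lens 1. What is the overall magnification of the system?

m = -0.0527

Lens 1: 1/d_i1 = 1/(30.0) − 1/(120) = 0.02500, so d_i1 = 40.00 cm; m₁ = −d_i1/d_o1 = -0.3333.
d_o2 = 92.7 − (40.00) = 52.70 cm.
f₂ = −9.90 cm (diverging).
Lens 2: 1/d_i2 = 1/(-9.90) − 1/(52.70) = -0.1200, so d_i2 = -8.334 cm; m₂ = −d_i2/d_o2 = +0.1581.
m = m₁·m₂ = (-0.3333)(+0.1581) = -0.0527.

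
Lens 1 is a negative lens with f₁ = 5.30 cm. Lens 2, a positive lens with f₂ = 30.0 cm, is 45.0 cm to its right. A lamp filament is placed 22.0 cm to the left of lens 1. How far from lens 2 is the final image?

76.7 cm

Lens 1 is diverging, so f₁ = −5.30 cm.
Lens 1: 1/d_i1 = 1/f₁ − 1/d_o1 = 1/(-5.30) − 1/(22.0) = -0.2341, so d_i1 = -4.271 cm.
The intermediate image is 4.271 cm to the left of lens 1 (virtual), which is 45.0 − (-4.271) = 49.27 cm to the left of lens 2, so d_o2 = +49.27 cm.
Lens 2: 1/d_i2 = 1/f₂ − 1/d_o2 = 1/(30.0) − 1/(49.27) = 0.01304, so d_i2 = 76.7 cm.
The final image is real, 76.7 cm to the right of lens 2 (overall magnification ≈ -0.30).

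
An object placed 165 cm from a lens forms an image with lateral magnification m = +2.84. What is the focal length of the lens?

f = 255 cm (converging)

m = −d_i/d_o ⇒ d_i = −m·d_o = −(+2.84)·(165) = -468.6 cm.
1/f = 1/d_o + 1/d_i = 1/(165) + 1/(-468.6) = 0.003927, so f = 255 cm.
Since f is positive, the lens is converging.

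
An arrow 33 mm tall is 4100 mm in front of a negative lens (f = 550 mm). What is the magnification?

For a negative lens, f = -550 mm.
1/d_i = 1/f − 1/d_o = 1/(-550.0) − 1/(4100) = -0.002062, so d_i = -484.9 mm.
m = −d_i/d_o = −(-484.9)/(4100) = +0.118.
The image is virtual, upright and reduced, on the same side as the object.

m = +0.118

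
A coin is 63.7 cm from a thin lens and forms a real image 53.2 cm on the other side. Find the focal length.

Real image ⇒ d_i = +53.2 cm.
1/f = 1/d_o + 1/d_i = 1/(63.7) + 1/(53.2) = 0.03450, so f = 29.0 cm.
Since f is positive, the thin lens is converging.

f = 29.0 cm (converging)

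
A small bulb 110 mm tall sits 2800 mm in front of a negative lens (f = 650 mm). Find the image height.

For a negative lens, f = -650 mm.
1/d_i = 1/f − 1/d_o = 1/(-650.0) − 1/(2800) = -0.001896, so d_i = -527.5 mm.
m = −d_i/d_o = +0.1884.
|h_i| = |m|·h_o = 0.1884 × 110 = 20.7 mm. The image is virtual, upright and reduced, on the same side as the object.

20.7 mm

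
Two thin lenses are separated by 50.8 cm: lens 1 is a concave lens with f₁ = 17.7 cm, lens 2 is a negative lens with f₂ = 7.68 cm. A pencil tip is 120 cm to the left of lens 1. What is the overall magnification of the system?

m = +0.0134

f₁ = −17.7 cm (diverging).
Lens 1: 1/d_i1 = 1/(-17.7) − 1/(120) = -0.06483, so d_i1 = -15.42 cm; m₁ = −d_i1/d_o1 = +0.1285.
d_o2 = 50.8 − (-15.42) = 66.22 cm.
f₂ = −7.68 cm (diverging).
Lens 2: 1/d_i2 = 1/(-7.68) − 1/(66.22) = -0.1453, so d_i2 = -6.882 cm; m₂ = −d_i2/d_o2 = +0.1039.
m = m₁·m₂ = (+0.1285)(+0.1039) = +0.0134.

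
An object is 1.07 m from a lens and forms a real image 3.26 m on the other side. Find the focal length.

f = 0.806 m (converging)

Real image ⇒ d_i = +3.26 m.
1/f = 1/d_o + 1/d_i = 1/(1.07) + 1/(3.26) = 1.241, so f = 0.806 m.
Since f is positive, the lens is converging.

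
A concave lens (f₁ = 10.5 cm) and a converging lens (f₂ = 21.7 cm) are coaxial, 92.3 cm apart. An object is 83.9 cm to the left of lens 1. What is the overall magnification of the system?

f₁ = −10.5 cm (diverging).
Lens 1: 1/d_i1 = 1/(-10.5) − 1/(83.9) = -0.1072, so d_i1 = -9.332 cm; m₁ = −d_i1/d_o1 = +0.1112.
d_o2 = 92.3 − (-9.332) = 101.6 cm.
Lens 2: 1/d_i2 = 1/(21.7) − 1/(101.6) = 0.03624, so d_i2 = 27.59 cm; m₂ = −d_i2/d_o2 = -0.2716.
m = m₁·m₂ = (+0.1112)(-0.2716) = -0.0302.

m = -0.0302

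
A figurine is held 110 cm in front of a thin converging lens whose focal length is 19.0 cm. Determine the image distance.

23.0 cm

Thin-lens equation: 1/v = 1/f − 1/u = 1/(19.00) − 1/(110) = 0.05263 − 0.009091 = 0.04354, so v = 23.0 cm.
The image is real, inverted and reduced, on the far side of the lens.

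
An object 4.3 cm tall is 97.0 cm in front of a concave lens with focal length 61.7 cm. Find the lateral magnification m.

m = +0.389

For a concave lens, f = -61.7 cm.
1/d_i = 1/f − 1/d_o = 1/(-61.70) − 1/(97.0) = -0.02652, so d_i = -37.71 cm.
m = −d_i/d_o = −(-37.71)/(97.0) = +0.389.
The image is virtual, upright and reduced, on the same side as the object.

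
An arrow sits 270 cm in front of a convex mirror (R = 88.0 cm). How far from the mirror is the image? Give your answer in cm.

f = R/2 = 88.0/2 = 44.00 cm; for a convex mirror, f = -44.00 cm.
Mirror equation: 1/v = 1/f − 1/u = 1/(-44.00) − 1/(270) = -0.02273 − 0.003704 = -0.02643, so v = -37.8 cm.
The image is virtual, upright and reduced, behind the mirror.

37.8 cm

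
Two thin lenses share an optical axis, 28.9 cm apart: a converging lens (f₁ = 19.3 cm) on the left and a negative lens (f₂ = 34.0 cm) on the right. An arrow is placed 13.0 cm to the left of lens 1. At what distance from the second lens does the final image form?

Lens 1: 1/d_i1 = 1/f₁ − 1/d_o1 = 1/(19.3) − 1/(13.0) = -0.02511, so d_i1 = -39.83 cm.
The intermediate image is 39.83 cm to the left of lens 1 (virtual), which is 28.9 − (-39.83) = 68.73 cm to the left of lens 2, so d_o2 = +68.73 cm.
Lens 2 is diverging, so f₂ = −34.0 cm.
Lens 2: 1/d_i2 = 1/f₂ − 1/d_o2 = 1/(-34.0) − 1/(68.73) = -0.04396, so d_i2 = -22.7 cm.
The final image is virtual, 22.7 cm to the left of lens 2 (overall magnification ≈ 1.0).

22.7 cm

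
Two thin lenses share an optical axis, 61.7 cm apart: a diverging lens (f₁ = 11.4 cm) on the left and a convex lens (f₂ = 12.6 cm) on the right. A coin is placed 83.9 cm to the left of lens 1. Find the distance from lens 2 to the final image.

15.3 cm

Lens 1 is diverging, so f₁ = −11.4 cm.
Lens 1: 1/d_i1 = 1/f₁ − 1/d_o1 = 1/(-11.4) − 1/(83.9) = -0.09964, so d_i1 = -10.04 cm.
The intermediate image is 10.04 cm to the left of lens 1 (virtual), which is 61.7 − (-10.04) = 71.74 cm to the left of lens 2, so d_o2 = +71.74 cm.
Lens 2: 1/d_i2 = 1/f₂ − 1/d_o2 = 1/(12.6) − 1/(71.74) = 0.06543, so d_i2 = 15.3 cm.
The final image is real, 15.3 cm to the right of lens 2 (overall magnification ≈ -0.025).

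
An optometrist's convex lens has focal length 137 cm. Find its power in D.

P = +0.730 D

f = 137 cm = 1.37 m.
P = 1/f = 1/(1.37 m) = +0.730 D.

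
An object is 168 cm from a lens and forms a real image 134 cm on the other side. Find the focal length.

Real image ⇒ d_i = +134 cm.
1/f = 1/d_o + 1/d_i = 1/(168) + 1/(134) = 0.01342, so f = 74.5 cm.
Since f is positive, the lens is converging.

f = 74.5 cm (converging)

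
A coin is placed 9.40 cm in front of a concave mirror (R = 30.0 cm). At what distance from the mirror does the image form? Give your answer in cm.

25.2 cm

f = R/2 = 30.0/2 = 15.00 cm.
Mirror equation: 1/d_i = 1/f − 1/d_o = 1/(15.00) − 1/(9.40) = 0.06667 − 0.1064 = -0.03972, so d_i = -25.2 cm.
The image is virtual, upright and enlarged, behind the mirror.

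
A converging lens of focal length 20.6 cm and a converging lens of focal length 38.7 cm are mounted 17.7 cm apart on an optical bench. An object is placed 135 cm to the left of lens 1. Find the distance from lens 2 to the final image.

Lens 1: 1/d_i1 = 1/f₁ − 1/d_o1 = 1/(20.6) − 1/(135) = 0.04114, so d_i1 = 24.31 cm.
The intermediate image is 24.31 cm to the right of lens 1, which lies 6.610 cm to the right of lens 2 — a virtual object — so d_o2 = −6.610 cm.
Lens 2: 1/d_i2 = 1/f₂ − 1/d_o2 = 1/(38.7) − 1/(-6.610) = 0.1771, so d_i2 = 5.65 cm.
The final image is real, 5.65 cm to the right of lens 2 (overall magnification ≈ -0.15).

5.65 cm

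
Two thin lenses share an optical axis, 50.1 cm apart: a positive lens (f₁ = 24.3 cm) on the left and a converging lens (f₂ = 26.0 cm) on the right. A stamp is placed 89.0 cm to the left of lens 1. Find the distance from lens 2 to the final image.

46.5 cm

Lens 1: 1/d_i1 = 1/f₁ − 1/d_o1 = 1/(24.3) − 1/(89.0) = 0.02992, so d_i1 = 33.43 cm.
The intermediate image is 33.43 cm to the right of lens 1, which is 50.1 − (33.43) = 16.67 cm to the left of lens 2, so d_o2 = +16.67 cm.
Lens 2: 1/d_i2 = 1/f₂ − 1/d_o2 = 1/(26.0) − 1/(16.67) = -0.02153, so d_i2 = -46.5 cm.
The final image is virtual, 46.5 cm to the left of lens 2 (overall magnification ≈ -1.0).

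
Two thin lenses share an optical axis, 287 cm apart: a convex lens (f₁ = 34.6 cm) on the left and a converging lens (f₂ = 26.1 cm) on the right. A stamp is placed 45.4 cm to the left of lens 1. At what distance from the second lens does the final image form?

Lens 1: 1/d_i1 = 1/f₁ − 1/d_o1 = 1/(34.6) − 1/(45.4) = 0.006875, so d_i1 = 145.4 cm.
The intermediate image is 145.4 cm to the right of lens 1, which is 287 − (145.4) = 141.6 cm to the left of lens 2, so d_o2 = +141.6 cm.
Lens 2: 1/d_i2 = 1/f₂ − 1/d_o2 = 1/(26.1) − 1/(141.6) = 0.03125, so d_i2 = 32.0 cm.
The final image is real, 32.0 cm to the right of lens 2 (overall magnification ≈ 0.72).

32.0 cm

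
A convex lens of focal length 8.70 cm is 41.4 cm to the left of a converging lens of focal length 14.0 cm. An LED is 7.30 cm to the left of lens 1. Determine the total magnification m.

Lens 1: 1/d_i1 = 1/(8.70) − 1/(7.30) = -0.02204, so d_i1 = -45.36 cm; m₁ = −d_i1/d_o1 = +6.214.
d_o2 = 41.4 − (-45.36) = 86.76 cm.
Lens 2: 1/d_i2 = 1/(14.0) − 1/(86.76) = 0.05990, so d_i2 = 16.69 cm; m₂ = −d_i2/d_o2 = -0.1924.
m = m₁·m₂ = (+6.214)(-0.1924) = -1.20.

m = -1.20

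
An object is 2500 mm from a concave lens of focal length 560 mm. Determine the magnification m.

m = +0.183

For a concave lens, f = -560 mm.
1/d_i = 1/f − 1/d_o = 1/(-560.0) − 1/(2500) = -0.002186, so d_i = -457.5 mm.
m = −d_i/d_o = −(-457.5)/(2500) = +0.183.
The image is virtual, upright and reduced, on the same side as the object.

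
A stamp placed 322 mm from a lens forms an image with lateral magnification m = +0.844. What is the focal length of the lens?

m = −d_i/d_o ⇒ d_i = −m·d_o = −(+0.844)·(322) = -271.8 mm.
1/f = 1/d_o + 1/d_i = 1/(322) + 1/(-271.8) = -0.0005736, so f = -1740 mm.
Since f is negative, the lens is diverging.

f = -1740 mm (diverging)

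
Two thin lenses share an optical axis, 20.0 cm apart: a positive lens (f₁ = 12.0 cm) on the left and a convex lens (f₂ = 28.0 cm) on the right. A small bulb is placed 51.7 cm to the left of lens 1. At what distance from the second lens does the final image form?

Lens 1: 1/d_i1 = 1/f₁ − 1/d_o1 = 1/(12.0) − 1/(51.7) = 0.06399, so d_i1 = 15.63 cm.
The intermediate image is 15.63 cm to the right of lens 1, which is 20.0 − (15.63) = 4.370 cm to the left of lens 2, so d_o2 = +4.370 cm.
Lens 2: 1/d_i2 = 1/f₂ − 1/d_o2 = 1/(28.0) − 1/(4.370) = -0.1931, so d_i2 = -5.18 cm.
The final image is virtual, 5.18 cm to the left of lens 2 (overall magnification ≈ -0.36).

5.18 cm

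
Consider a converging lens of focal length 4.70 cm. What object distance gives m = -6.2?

m = −d_i/d_o ⇒ d_i = −m·d_o.
1/f = 1/d_o + 1/d_i = 1/d_o − 1/(m·d_o) = (1 − 1/m)/d_o, so d_o = f(1 − 1/m) = (4.700)(1 − 1/(-6.2)) = 5.46 cm.

5.46 cm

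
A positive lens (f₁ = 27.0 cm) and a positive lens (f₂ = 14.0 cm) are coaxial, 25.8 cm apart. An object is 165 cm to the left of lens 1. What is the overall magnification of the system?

Lens 1: 1/d_i1 = 1/(27.0) − 1/(165) = 0.03098, so d_i1 = 32.28 cm; m₁ = −d_i1/d_o1 = -0.1956.
d_o2 = 25.8 − (32.28) = -6.480 cm (virtual object).
Lens 2: 1/d_i2 = 1/(14.0) − 1/(-6.480) = 0.2257, so d_i2 = 4.430 cm; m₂ = −d_i2/d_o2 = +0.6836.
m = m₁·m₂ = (-0.1956)(+0.6836) = -0.134.

m = -0.134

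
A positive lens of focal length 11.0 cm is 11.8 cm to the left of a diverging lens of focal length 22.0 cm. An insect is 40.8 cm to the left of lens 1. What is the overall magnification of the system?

Lens 1: 1/d_i1 = 1/(11.0) − 1/(40.8) = 0.06640, so d_i1 = 15.06 cm; m₁ = −d_i1/d_o1 = -0.3691.
d_o2 = 11.8 − (15.06) = -3.260 cm (virtual object).
f₂ = −22.0 cm (diverging).
Lens 2: 1/d_i2 = 1/(-22.0) − 1/(-3.260) = 0.2613, so d_i2 = 3.827 cm; m₂ = −d_i2/d_o2 = +1.174.
m = m₁·m₂ = (-0.3691)(+1.174) = -0.433.

m = -0.433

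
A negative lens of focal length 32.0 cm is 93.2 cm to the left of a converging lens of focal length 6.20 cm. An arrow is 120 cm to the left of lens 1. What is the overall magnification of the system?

m = -0.0116

f₁ = −32.0 cm (diverging).
Lens 1: 1/d_i1 = 1/(-32.0) − 1/(120) = -0.03958, so d_i1 = -25.26 cm; m₁ = −d_i1/d_o1 = +0.2105.
d_o2 = 93.2 − (-25.26) = 118.5 cm.
Lens 2: 1/d_i2 = 1/(6.20) − 1/(118.5) = 0.1529, so d_i2 = 6.542 cm; m₂ = −d_i2/d_o2 = -0.05521.
m = m₁·m₂ = (+0.2105)(-0.05521) = -0.0116.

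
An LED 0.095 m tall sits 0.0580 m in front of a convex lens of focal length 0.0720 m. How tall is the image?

1/d_i = 1/f − 1/d_o = 1/(0.07200) − 1/(0.0580) = -3.352, so d_i = -0.2983 m.
m = −d_i/d_o = +5.143.
|h_i| = |m|·h_o = 5.143 × 0.095 = 0.489 m. The image is virtual, upright and enlarged, on the same side as the object.

0.489 m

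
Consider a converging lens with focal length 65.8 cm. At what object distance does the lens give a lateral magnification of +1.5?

m = −d_i/d_o ⇒ d_i = −m·d_o.
1/f = 1/d_o + 1/d_i = 1/d_o − 1/(m·d_o) = (1 − 1/m)/d_o, so d_o = f(1 − 1/m) = (65.80)(1 − 1/(+1.5)) = 21.9 cm.

21.9 cm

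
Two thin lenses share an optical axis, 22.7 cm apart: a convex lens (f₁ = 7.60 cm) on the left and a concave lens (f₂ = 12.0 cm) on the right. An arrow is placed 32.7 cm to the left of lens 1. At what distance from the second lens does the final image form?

Lens 1: 1/d_i1 = 1/f₁ − 1/d_o1 = 1/(7.60) − 1/(32.7) = 0.1010, so d_i1 = 9.901 cm.
The intermediate image is 9.901 cm to the right of lens 1, which is 22.7 − (9.901) = 12.80 cm to the left of lens 2, so d_o2 = +12.80 cm.
Lens 2 is diverging, so f₂ = −12.0 cm.
Lens 2: 1/d_i2 = 1/f₂ − 1/d_o2 = 1/(-12.0) − 1/(12.80) = -0.1615, so d_i2 = -6.19 cm.
The final image is virtual, 6.19 cm to the left of lens 2 (overall magnification ≈ -0.15).

6.19 cm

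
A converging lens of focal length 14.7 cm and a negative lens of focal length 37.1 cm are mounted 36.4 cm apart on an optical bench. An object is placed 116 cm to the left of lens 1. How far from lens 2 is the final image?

12.8 cm

Lens 1: 1/d_i1 = 1/f₁ − 1/d_o1 = 1/(14.7) − 1/(116) = 0.05941, so d_i1 = 16.83 cm.
The intermediate image is 16.83 cm to the right of lens 1, which is 36.4 − (16.83) = 19.57 cm to the left of lens 2, so d_o2 = +19.57 cm.
Lens 2 is diverging, so f₂ = −37.1 cm.
Lens 2: 1/d_i2 = 1/f₂ − 1/d_o2 = 1/(-37.1) − 1/(19.57) = -0.07805, so d_i2 = -12.8 cm.
The final image is virtual, 12.8 cm to the left of lens 2 (overall magnification ≈ -0.095).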